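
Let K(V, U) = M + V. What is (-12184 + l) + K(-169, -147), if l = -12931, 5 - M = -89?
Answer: -25190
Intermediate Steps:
M = 94 (M = 5 - 1*(-89) = 5 + 89 = 94)
K(V, U) = 94 + V
(-12184 + l) + K(-169, -147) = (-12184 - 12931) + (94 - 169) = -25115 - 75 = -25190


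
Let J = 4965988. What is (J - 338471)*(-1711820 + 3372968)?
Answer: 7686990609516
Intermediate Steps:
(J - 338471)*(-1711820 + 3372968) = (4965988 - 338471)*(-1711820 + 3372968) = 4627517*1661148 = 7686990609516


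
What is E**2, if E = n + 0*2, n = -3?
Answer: 9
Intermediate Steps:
E = -3 (E = -3 + 0*2 = -3 + 0 = -3)
E**2 = (-3)**2 = 9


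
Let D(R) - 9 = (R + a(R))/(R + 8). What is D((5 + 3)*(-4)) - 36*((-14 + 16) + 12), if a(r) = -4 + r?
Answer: -2953/6 ≈ -492.17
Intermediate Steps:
D(R) = 9 + (-4 + 2*R)/(8 + R) (D(R) = 9 + (R + (-4 + R))/(R + 8) = 9 + (-4 + 2*R)/(8 + R))
D((5 + 3)*(-4)) - 36*((-14 + 16) + 12) = (68 + 11*((5 + 3)*(-4)))/(8 + (5 + 3)*(-4)) - 36*((-14 + 16) + 12) = (68 + 11*(8*(-4)))/(8 + 8*(-4)) - 36*(2 + 12) = (68 + 11*(-32))/(8 - 32) - 36*14 = (68 - 352)/(-24) - 504 = -1/24*(-284) - 504 = 71/6 - 504 = -2953/6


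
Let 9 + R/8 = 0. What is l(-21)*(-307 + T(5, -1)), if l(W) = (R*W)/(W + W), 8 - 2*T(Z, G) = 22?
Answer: 11304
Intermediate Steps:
R = -72 (R = -72 + 8*0 = -72 + 0 = -72)
T(Z, G) = -7 (T(Z, G) = 4 - ½*22 = 4 - 11 = -7)
l(W) = -36 (l(W) = (-72*W)/(W + W) = (-72*W)/((2*W)) = (-72*W)*(1/(2*W)) = -36)
l(-21)*(-307 + T(5, -1)) = -36*(-307 - 7) = -36*(-314) = 11304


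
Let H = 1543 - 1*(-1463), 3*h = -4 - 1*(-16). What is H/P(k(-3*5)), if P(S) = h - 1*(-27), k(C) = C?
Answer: 3006/31 ≈ 96.968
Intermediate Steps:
h = 4 (h = (-4 - 1*(-16))/3 = (-4 + 16)/3 = (1/3)*12 = 4)
P(S) = 31 (P(S) = 4 - 1*(-27) = 4 + 27 = 31)
H = 3006 (H = 1543 + 1463 = 3006)
H/P(k(-3*5)) = 3006/31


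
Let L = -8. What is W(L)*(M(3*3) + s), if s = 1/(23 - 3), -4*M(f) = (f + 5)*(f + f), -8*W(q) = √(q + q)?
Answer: 1259*I/40 ≈ 31.475*I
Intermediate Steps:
W(q) = -√2*√q/8 (W(q) = -√(q + q)/8 = -√2*√q/8)
M(f) = -f*(5 + f)/2 (M(f) = -(f + 5)*(f + f)/4 = -(5 + f)*2*f/4 = -f*(5 + f)/2)
s = 1/20 ≈ 0.050000
W(L)*(M(3*3) + s) = (-√2*√(-8)/8)*(-3*3*(5 + 3*3)/2 + 1/20) = (-√2*2*I*√2/8)*(-½*9*(5 + 9) + 1/20) = (-I/2)*(-½*9*14 + 1/20) = (-I/2)*(-63 + 1/20) = -I/2*(-1259/20) = 1259*I/40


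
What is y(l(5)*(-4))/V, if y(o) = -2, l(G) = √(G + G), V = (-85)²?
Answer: -2/7225 ≈ -0.00027682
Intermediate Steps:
V = 7225
l(G) = √2*√G (l(G) = √(2*G) = √2*√G)
y(l(5)*(-4))/V = -2/7225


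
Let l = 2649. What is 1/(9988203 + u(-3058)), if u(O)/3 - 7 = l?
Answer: 1/9996171 ≈ 1.0004e-7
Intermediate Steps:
u(O) = 7968 (u(O) = 21 + 3*2649 = 21 + 7947 = 7968)
1/(9988203 + u(-3058)) = 1/(9988203 + 7968) = 1/9996171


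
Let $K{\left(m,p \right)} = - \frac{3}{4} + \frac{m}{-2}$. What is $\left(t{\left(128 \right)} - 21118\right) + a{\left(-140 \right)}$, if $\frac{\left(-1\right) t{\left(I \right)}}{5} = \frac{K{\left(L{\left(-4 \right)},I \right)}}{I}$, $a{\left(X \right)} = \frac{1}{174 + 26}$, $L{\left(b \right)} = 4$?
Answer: $- \frac{270308961}{12800} \approx -21118.0$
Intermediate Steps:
$a{\left(X \right)} = \frac{1}{200}$
$K{\left(m,p \right)} = - \frac{3}{4} - \frac{m}{2}$ ($K{\left(m,p \right)} = \left(-3\right) \frac{1}{4} + m \left(- \frac{1}{2}\right) = - \frac{3}{4} - \frac{m}{2}$)
$t{\left(I \right)} = \frac{55}{4 I}$ ($t{\left(I \right)} = - 5 \frac{- \frac{3}{4} - 2}{I} = - 5 \left(- \frac{11}{4 I}\right) = \frac{55}{4 I}$)
$\left(t{\left(128 \right)} - 21118\right) + a{\left(-140 \right)} = \left(\frac{55}{4 \cdot 128} - 21118\right) + \frac{1}{200} = \left(\frac{55}{4} \cdot \frac{1}{128} - 21118\right) + \frac{1}{200} = \left(\frac{55}{512} - 21118\right) + \frac{1}{200} = - \frac{10812361}{512} + \frac{1}{200} = - \frac{270308961}{12800}$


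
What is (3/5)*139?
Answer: 417/5 ≈ 83.400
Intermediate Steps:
(3/5)*139 = 417/5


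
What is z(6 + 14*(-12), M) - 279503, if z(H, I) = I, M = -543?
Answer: -280046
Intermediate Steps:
z(6 + 14*(-12), M) - 279503 = -543 - 279503 = -280046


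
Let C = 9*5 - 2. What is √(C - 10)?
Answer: √33 ≈ 5.7446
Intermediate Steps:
C = 43 (C = 45 - 2 = 43)
√(C - 10) = √(43 - 10) = √33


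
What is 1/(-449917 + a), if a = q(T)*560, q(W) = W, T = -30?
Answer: -1/466717 ≈ -2.1426e-6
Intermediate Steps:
a = -16800 (a = -30*560 = -16800)
1/(-449917 + a) = 1/(-449917 - 16800) = 1/(-466717) = -1/466717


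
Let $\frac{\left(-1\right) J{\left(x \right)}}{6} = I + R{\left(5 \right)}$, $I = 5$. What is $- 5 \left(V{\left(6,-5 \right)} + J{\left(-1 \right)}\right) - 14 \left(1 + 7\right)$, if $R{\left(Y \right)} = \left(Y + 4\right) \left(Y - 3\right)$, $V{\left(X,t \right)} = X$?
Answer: $548$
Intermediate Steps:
$R{\left(Y \right)} = \left(-3 + Y\right) \left(4 + Y\right)$ ($R{\left(Y \right)} = \left(4 + Y\right) \left(-3 + Y\right) = \left(-3 + Y\right) \left(4 + Y\right)$)
$J{\left(x \right)} = -138$ ($J{\left(x \right)} = - 6 \left(5 + \left(-12 + 5 + 5^{2}\right)\right) = - 6 \left(5 + \left(-12 + 5 + 25\right)\right) = - 6 \left(5 + 18\right) = \left(-6\right) 23 = -138$)
$- 5 \left(V{\left(6,-5 \right)} + J{\left(-1 \right)}\right) - 14 \left(1 + 7\right) = - 5 \left(6 - 138\right) - 14 \left(1 + 7\right) = \left(-5\right) \left(-132\right) - 112 = 660 - 112 = 548$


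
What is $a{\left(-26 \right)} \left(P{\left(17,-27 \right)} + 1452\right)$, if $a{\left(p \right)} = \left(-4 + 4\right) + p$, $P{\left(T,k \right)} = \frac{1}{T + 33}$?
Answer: $- \frac{943813}{25} \approx -37753.0$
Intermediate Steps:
$P{\left(T,k \right)} = \frac{1}{33 + T}$
$a{\left(p \right)} = p$ ($a{\left(p \right)} = 0 + p = p$)
$a{\left(-26 \right)} \left(P{\left(17,-27 \right)} + 1452\right) = - 26 \left(\frac{1}{33 + 17} + 1452\right) = - 26 \left(\frac{1}{50} + 1452\right) = \left(-26\right) \frac{72601}{50} = - \frac{943813}{25}$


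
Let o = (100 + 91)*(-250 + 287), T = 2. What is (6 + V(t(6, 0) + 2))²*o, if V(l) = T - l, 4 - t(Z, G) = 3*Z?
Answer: 2826800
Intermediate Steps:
t(Z, G) = 4 - 3*Z
V(l) = 2 - l
o = 7067 (o = 191*37 = 7067)
(6 + V(t(6, 0) + 2))²*o = (6 + (2 - ((4 - 3*6) + 2)))²*7067 = (6 + (2 - ((4 - 18) + 2)))²*7067 = (6 + (2 - (-14 + 2)))²*7067 = (6 + (2 - 1*(-12)))²*7067 = (6 + (2 + 12))²*7067 = (6 + 14)²*7067 = 20²*7067 = 400*7067 = 2826800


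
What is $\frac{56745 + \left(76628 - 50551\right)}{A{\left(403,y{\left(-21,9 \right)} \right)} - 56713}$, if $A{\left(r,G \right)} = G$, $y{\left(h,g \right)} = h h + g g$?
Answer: $- \frac{82822}{56191} \approx -1.4739$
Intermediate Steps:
$y{\left(h,g \right)} = g^{2} + h^{2}$ ($y{\left(h,g \right)} = h^{2} + g^{2} = g^{2} + h^{2}$)
$\frac{56745 + \left(76628 - 50551\right)}{A{\left(403,y{\left(-21,9 \right)} \right)} - 56713} = \frac{56745 + \left(76628 - 50551\right)}{\left(9^{2} + \left(-21\right)^{2}\right) - 56713} = \frac{56745 + 26077}{\left(81 + 441\right) - 56713} = \frac{82822}{522 - 56713} = \frac{82822}{-56191} = 82822 \left(- \frac{1}{56191}\right) = - \frac{82822}{56191}$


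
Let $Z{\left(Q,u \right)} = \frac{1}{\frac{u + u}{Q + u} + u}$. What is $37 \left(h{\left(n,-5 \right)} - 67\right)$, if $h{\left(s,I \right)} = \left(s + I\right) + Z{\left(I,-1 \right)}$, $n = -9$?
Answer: $- \frac{6105}{2} \approx -3052.5$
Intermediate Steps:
$Z{\left(Q,u \right)} = \frac{1}{u + \frac{2 u}{Q + u}}$ ($Z{\left(Q,u \right)} = \frac{1}{\frac{2 u}{Q + u} + u} = \frac{1}{u + \frac{2 u}{Q + u}}$)
$h{\left(s,I \right)} = I + s - \frac{-1 + I}{1 + I}$ ($h{\left(s,I \right)} = \left(s + I\right) + \frac{I - 1}{\left(-1\right) \left(2 + I - 1\right)} = \left(I + s\right) - \frac{-1 + I}{1 + I} = I + s - \frac{-1 + I}{1 + I}$)
$37 \left(h{\left(n,-5 \right)} - 67\right) = 37 \left(\frac{1 - -5 + \left(1 - 5\right) \left(-5 - 9\right)}{1 - 5} - 67\right) = 37 \left(\frac{1 + 5 - -56}{-4} - 67\right) = 37 \left(- \frac{1 + 5 + 56}{4} - 67\right) = 37 \left(\left(- \frac{1}{4}\right) 62 - 67\right) = 37 \left(- \frac{31}{2} - 67\right) = 37 \left(- \frac{165}{2}\right) = - \frac{6105}{2}$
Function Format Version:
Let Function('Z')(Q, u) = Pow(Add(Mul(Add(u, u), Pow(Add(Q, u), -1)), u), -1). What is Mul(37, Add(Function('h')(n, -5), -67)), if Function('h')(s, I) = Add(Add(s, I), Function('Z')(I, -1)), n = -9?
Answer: Rational(-6105, 2) ≈ -3052.5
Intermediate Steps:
Function('Z')(Q, u) = Pow(Add(u, Mul(2, u, Pow(Add(Q, u), -1))), -1) (Function('Z')(Q, u) = Pow(Add(Mul(Mul(2, u), Pow(Add(Q, u), -1)), u), -1) = Pow(Add(Mul(2, u, Pow(Add(Q, u), -1)), u), -1) = Pow(Add(u, Mul(2, u, Pow(Add(Q, u), -1))), -1))
Function('h')(s, I) = Add(I, s, Mul(-1, Pow(Add(1, I), -1), Add(-1, I))) (Function('h')(s, I) = Add(Add(s, I), Mul(Pow(-1, -1), Pow(Add(2, I, -1), -1), Add(I, -1))) = Add(Add(I, s), Mul(-1, Pow(Add(1, I), -1), Add(-1, I))) = Add(I, s, Mul(-1, Pow(Add(1, I), -1), Add(-1, I))))
Mul(37, Add(Function('h')(n, -5), -67)) = Mul(37, Add(Mul(Pow(Add(1, -5), -1), Add(1, Mul(-1, -5), Mul(Add(1, -5), Add(-5, -9)))), -67)) = Mul(37, Add(Mul(Pow(-4, -1), Add(1, 5, Mul(-4, -14))), -67)) = Mul(37, Add(Mul(Rational(-1, 4), Add(1, 5, 56)), -67)) = Mul(37, Add(Mul(Rational(-1, 4), 62), -67)) = Mul(37, Add(Rational(-31, 2), -67)) = Mul(37, Rational(-165, 2)) = Rational(-6105, 2)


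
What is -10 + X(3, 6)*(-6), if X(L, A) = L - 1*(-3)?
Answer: -46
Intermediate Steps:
X(L, A) = 3 + L (X(L, A) = L + 3 = 3 + L)
-10 + X(3, 6)*(-6) = -10 + (3 + 3)*(-6) = -10 + 6*(-6) = -10 - 36 = -46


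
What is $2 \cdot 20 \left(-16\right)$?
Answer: $-640$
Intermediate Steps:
$2 \cdot 20 \left(-16\right) = 40 \left(-16\right) = -640$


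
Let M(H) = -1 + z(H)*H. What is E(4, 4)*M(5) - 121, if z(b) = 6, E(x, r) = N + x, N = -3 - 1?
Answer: -121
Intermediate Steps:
N = -4
E(x, r) = -4 + x
M(H) = -1 + 6*H
E(4, 4)*M(5) - 121 = (-4 + 4)*(-1 + 6*5) - 121 = 0*(-1 + 30) - 121 = 0*29 - 121 = 0 - 121 = -121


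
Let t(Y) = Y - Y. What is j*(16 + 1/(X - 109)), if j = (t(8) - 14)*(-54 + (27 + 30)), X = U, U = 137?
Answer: -1347/2 ≈ -673.50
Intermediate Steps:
t(Y) = 0
X = 137
j = -42 (j = (0 - 14)*(-54 + (27 + 30)) = -14*(-54 + 57) = -14*3 = -42)
j*(16 + 1/(X - 109)) = -42*(16 + 1/(137 - 109)) = -42*(16 + 1/28) = -42*449/28 = -1347/2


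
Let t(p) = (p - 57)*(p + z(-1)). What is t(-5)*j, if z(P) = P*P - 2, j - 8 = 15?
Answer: 8556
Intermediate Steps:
j = 23 (j = 8 + 15 = 23)
z(P) = -2 + P**2 (z(P) = P**2 - 2 = -2 + P**2)
t(p) = (-1 + p)*(-57 + p) (t(p) = (p - 57)*(p + (-2 + (-1)**2)) = (-57 + p)*(p + (-2 + 1)) = (-57 + p)*(p - 1) = (-57 + p)*(-1 + p) = (-1 + p)*(-57 + p))
t(-5)*j = (57 + (-5)**2 - 58*(-5))*23 = (57 + 25 + 290)*23 = 372*23 = 8556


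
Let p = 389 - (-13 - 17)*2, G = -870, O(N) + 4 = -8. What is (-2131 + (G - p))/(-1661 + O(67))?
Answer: 3450/1673 ≈ 2.0622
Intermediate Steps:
O(N) = -12 (O(N) = -4 - 8 = -12)
p = 449 (p = 389 - (-30)*2 = 389 - 1*(-60) = 389 + 60 = 449)
(-2131 + (G - p))/(-1661 + O(67)) = (-2131 + (-870 - 1*449))/(-1661 - 12) = (-2131 + (-870 - 449))/(-1673) = (-2131 - 1319)*(-1/1673) = -3450*(-1/1673) = 3450/1673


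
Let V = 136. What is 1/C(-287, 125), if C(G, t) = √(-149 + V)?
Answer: -I*√13/13 ≈ -0.27735*I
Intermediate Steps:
C(G, t) = I*√13 (C(G, t) = √(-149 + 136) = √(-13) = I*√13)
1/C(-287, 125) = 1/(I*√13) = -I*√13/13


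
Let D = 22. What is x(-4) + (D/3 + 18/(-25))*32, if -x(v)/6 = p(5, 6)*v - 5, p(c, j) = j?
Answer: 28922/75 ≈ 385.63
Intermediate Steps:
x(v) = 30 - 36*v (x(v) = -6*(6*v - 5) = -6*(-5 + 6*v) = 30 - 36*v)
x(-4) + (D/3 + 18/(-25))*32 = (30 - 36*(-4)) + (22/3 + 18/(-25))*32 = (30 + 144) + (22*(⅓) + 18*(-1/25))*32 = 174 + (22/3 - 18/25)*32 = 174 + (496/75)*32 = 174 + 15872/75 = 28922/75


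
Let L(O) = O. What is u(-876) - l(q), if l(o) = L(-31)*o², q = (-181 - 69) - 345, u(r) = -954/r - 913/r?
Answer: 9613904767/876 ≈ 1.0975e+7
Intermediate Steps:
u(r) = -1867/r
q = -595 (q = -250 - 345 = -595)
l(o) = -31*o²
u(-876) - l(q) = -1867/(-876) - (-31)*(-595)² = -1867*(-1/876) - (-31)*354025 = 1867/876 - 1*(-10974775) = 1867/876 + 10974775 = 9613904767/876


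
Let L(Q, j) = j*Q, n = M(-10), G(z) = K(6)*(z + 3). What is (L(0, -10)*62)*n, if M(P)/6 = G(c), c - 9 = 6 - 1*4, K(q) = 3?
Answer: 0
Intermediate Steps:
c = 11 (c = 9 + (6 - 1*4) = 9 + (6 - 4) = 9 + 2 = 11)
G(z) = 9 + 3*z (G(z) = 3*(z + 3) = 3*(3 + z) = 9 + 3*z)
M(P) = 252 (M(P) = 6*(9 + 3*11) = 6*(9 + 33) = 6*42 = 252)
n = 252
L(Q, j) = Q*j
(L(0, -10)*62)*n = ((0*(-10))*62)*252 = (0*62)*252 = 0*252 = 0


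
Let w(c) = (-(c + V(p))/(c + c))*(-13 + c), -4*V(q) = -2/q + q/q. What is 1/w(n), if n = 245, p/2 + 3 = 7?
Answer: -980/113593 ≈ -0.0086273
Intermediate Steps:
p = 8 (p = -6 + 2*7 = -6 + 14 = 8)
V(q) = -¼ + 1/(2*q) (V(q) = -(-2/q + q/q)/4 = -(-2/q + 1)/4 = -(1 - 2/q)/4 = -¼ + 1/(2*q))
w(c) = -(-13 + c)*(-3/16 + c)/(2*c) (w(c) = (-(c + (¼)*(2 - 1*8)/8)/(c + c))*(-13 + c) = (-(c + (¼)*(⅛)*(2 - 8))/(2*c))*(-13 + c) = (-(c + (¼)*(⅛)*(-6))*1/(2*c))*(-13 + c) = (-(c - 3/16)*1/(2*c))*(-13 + c) = (-(-3/16 + c)*1/(2*c))*(-13 + c) = (-(-3/16 + c)/(2*c))*(-13 + c) = -(-13 + c)*(-3/16 + c)/(2*c))
1/w(n) = 1/(211/32 - 39/32/245 - ½*245) = 1/(211/32 - 39/32*1/245 - 245/2) = 1/(211/32 - 39/7840 - 245/2) = 1/(-113593/980) = -980/113593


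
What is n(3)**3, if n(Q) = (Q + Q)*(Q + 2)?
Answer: 27000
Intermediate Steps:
n(Q) = 2*Q*(2 + Q) (n(Q) = (2*Q)*(2 + Q) = 2*Q*(2 + Q))
n(3)**3 = (2*3*(2 + 3))**3 = (2*3*5)**3 = 30**3 = 27000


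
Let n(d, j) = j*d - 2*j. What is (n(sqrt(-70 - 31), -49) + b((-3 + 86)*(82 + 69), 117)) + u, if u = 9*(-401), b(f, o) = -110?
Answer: -3621 - 49*I*sqrt(101) ≈ -3621.0 - 492.44*I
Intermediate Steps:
u = -3609
n(d, j) = -2*j + d*j (n(d, j) = d*j - 2*j = -2*j + d*j)
(n(sqrt(-70 - 31), -49) + b((-3 + 86)*(82 + 69), 117)) + u = (-49*(-2 + sqrt(-70 - 31)) - 110) - 3609 = (-49*(-2 + sqrt(-101)) - 110) - 3609 = (-49*(-2 + I*sqrt(101)) - 110) - 3609 = ((98 - 49*I*sqrt(101)) - 110) - 3609 = (-12 - 49*I*sqrt(101)) - 3609 = -3621 - 49*I*sqrt(101)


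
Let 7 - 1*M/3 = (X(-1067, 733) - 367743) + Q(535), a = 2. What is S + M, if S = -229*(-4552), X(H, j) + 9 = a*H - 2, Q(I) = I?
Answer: 2150488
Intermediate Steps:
X(H, j) = -11 + 2*H (X(H, j) = -9 + (2*H - 2) = -9 + (-2 + 2*H) = -11 + 2*H)
S = 1042408
M = 1108080 (M = 21 - 3*(((-11 + 2*(-1067)) - 367743) + 535) = 21 - 3*(((-11 - 2134) - 367743) + 535) = 21 - 3*((-2145 - 367743) + 535) = 21 - 3*(-369888 + 535) = 21 - 3*(-369353) = 21 + 1108059 = 1108080)
S + M = 1042408 + 1108080 = 2150488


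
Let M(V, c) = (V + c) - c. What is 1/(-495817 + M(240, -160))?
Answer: -1/495577 ≈ -2.0178e-6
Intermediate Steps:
M(V, c) = V
1/(-495817 + M(240, -160)) = 1/(-495817 + 240) = 1/(-495577) = -1/495577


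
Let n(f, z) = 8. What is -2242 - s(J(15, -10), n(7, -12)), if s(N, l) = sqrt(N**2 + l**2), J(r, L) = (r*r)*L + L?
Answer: -2242 - 4*sqrt(319229) ≈ -4502.0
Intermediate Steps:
J(r, L) = L + L*r**2 (J(r, L) = r**2*L + L = L*r**2 + L = L + L*r**2)
-2242 - s(J(15, -10), n(7, -12)) = -2242 - sqrt((-10*(1 + 15**2))**2 + 8**2) = -2242 - sqrt((-10*(1 + 225))**2 + 64) = -2242 - sqrt((-10*226)**2 + 64) = -2242 - sqrt((-2260)**2 + 64) = -2242 - sqrt(5107600 + 64) = -2242 - sqrt(5107664) = -2242 - 4*sqrt(319229)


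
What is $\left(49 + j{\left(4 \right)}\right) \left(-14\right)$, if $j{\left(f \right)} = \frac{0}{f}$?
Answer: $-686$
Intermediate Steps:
$j{\left(f \right)} = 0$
$\left(49 + j{\left(4 \right)}\right) \left(-14\right) = \left(49 + 0\right) \left(-14\right) = 49 \left(-14\right) = -686$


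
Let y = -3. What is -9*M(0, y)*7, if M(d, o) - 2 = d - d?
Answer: -126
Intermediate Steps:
M(d, o) = 2 (M(d, o) = 2 + (d - d) = 2 + 0 = 2)
-9*M(0, y)*7 = -9*2*7 = -18*7 = -126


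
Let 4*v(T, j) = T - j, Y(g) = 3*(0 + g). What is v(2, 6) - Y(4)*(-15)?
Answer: 179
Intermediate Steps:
Y(g) = 3*g
v(T, j) = -j/4 + T/4 (v(T, j) = (T - j)/4 = -j/4 + T/4)
v(2, 6) - Y(4)*(-15) = (-1/4*6 + (1/4)*2) - 3*4*(-15) = (-3/2 + 1/2) - 1*12*(-15) = -1 - 12*(-15) = -1 + 180 = 179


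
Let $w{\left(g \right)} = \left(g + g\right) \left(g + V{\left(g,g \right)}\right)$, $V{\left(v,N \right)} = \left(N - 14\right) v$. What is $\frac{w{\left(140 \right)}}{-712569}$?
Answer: $- \frac{4978400}{712569} \approx -6.9865$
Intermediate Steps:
$V{\left(v,N \right)} = v \left(-14 + N\right)$ ($V{\left(v,N \right)} = \left(-14 + N\right) v = v \left(-14 + N\right)$)
$w{\left(g \right)} = 2 g \left(g + g \left(-14 + g\right)\right)$ ($w{\left(g \right)} = \left(g + g\right) \left(g + g \left(-14 + g\right)\right) = 2 g \left(g + g \left(-14 + g\right)\right)$)
$\frac{w{\left(140 \right)}}{-712569} = \frac{2 \cdot 140^{2} \left(-13 + 140\right)}{-712569} = 2 \cdot 19600 \cdot 127 \left(- \frac{1}{712569}\right) = 4978400 \left(- \frac{1}{712569}\right) = - \frac{4978400}{712569}$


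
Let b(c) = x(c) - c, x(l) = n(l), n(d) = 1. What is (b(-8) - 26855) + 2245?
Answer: -24601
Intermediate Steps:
x(l) = 1
b(c) = 1 - c
(b(-8) - 26855) + 2245 = ((1 - 1*(-8)) - 26855) + 2245 = ((1 + 8) - 26855) + 2245 = (9 - 26855) + 2245 = -26846 + 2245 = -24601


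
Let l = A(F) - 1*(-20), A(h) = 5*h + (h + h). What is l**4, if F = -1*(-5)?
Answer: 9150625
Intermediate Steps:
F = 5
A(h) = 7*h (A(h) = 5*h + 2*h = 7*h)
l = 55 (l = 7*5 - 1*(-20) = 35 + 20 = 55)
l**4 = 55**4 = 9150625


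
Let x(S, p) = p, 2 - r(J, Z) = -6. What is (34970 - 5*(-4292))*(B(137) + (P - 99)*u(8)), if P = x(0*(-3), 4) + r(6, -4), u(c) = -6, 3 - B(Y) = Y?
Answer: 21894840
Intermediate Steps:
r(J, Z) = 8 (r(J, Z) = 2 - 1*(-6) = 2 + 6 = 8)
B(Y) = 3 - Y
P = 12 (P = 4 + 8 = 12)
(34970 - 5*(-4292))*(B(137) + (P - 99)*u(8)) = (34970 - 5*(-4292))*((3 - 1*137) + (12 - 99)*(-6)) = (34970 + 21460)*((3 - 137) - 87*(-6)) = 56430*(-134 + 522) = 56430*388 = 21894840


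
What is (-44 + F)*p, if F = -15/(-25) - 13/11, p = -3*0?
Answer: 0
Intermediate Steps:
p = 0
F = -32/55 (F = -15*(-1/25) - 13*1/11 = ⅗ - 13/11 = -32/55 ≈ -0.58182)
(-44 + F)*p = (-44 - 32/55)*0 = -2452/55*0 = 0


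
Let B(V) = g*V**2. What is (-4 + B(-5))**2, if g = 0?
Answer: 16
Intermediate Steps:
B(V) = 0 (B(V) = 0*V**2 = 0)
(-4 + B(-5))**2 = (-4 + 0)**2 = (-4)**2 = 16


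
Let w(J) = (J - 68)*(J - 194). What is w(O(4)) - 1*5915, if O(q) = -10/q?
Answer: 31753/4 ≈ 7938.3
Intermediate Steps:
w(J) = (-194 + J)*(-68 + J) (w(J) = (-68 + J)*(-194 + J) = (-194 + J)*(-68 + J))
w(O(4)) - 1*5915 = (13192 + (-10/4)² - (-2620)/4) - 1*5915 = (13192 + (-10*¼)² - (-2620)/4) - 5915 = (13192 + (-5/2)² - 262*(-5/2)) - 5915 = (13192 + 25/4 + 655) - 5915 = 55413/4 - 5915 = 31753/4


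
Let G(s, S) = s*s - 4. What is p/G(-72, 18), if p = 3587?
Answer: 3587/5180 ≈ 0.69247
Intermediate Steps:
G(s, S) = -4 + s² (G(s, S) = s² - 4 = -4 + s²)
p/G(-72, 18) = 3587/(-4 + (-72)²) = 3587/(-4 + 5184) = 3587/5180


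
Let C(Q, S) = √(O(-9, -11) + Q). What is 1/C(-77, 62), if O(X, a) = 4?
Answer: -I*√73/73 ≈ -0.11704*I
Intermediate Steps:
C(Q, S) = √(4 + Q)
1/C(-77, 62) = 1/(√(4 - 77)) = 1/(√(-73)) = 1/(I*√73) = -I*√73/73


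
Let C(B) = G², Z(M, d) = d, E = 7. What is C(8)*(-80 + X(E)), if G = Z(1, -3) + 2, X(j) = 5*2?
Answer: -70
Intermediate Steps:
X(j) = 10
G = -1 (G = -3 + 2 = -1)
C(B) = 1 (C(B) = (-1)² = 1)
C(8)*(-80 + X(E)) = 1*(-80 + 10) = 1*(-70) = -70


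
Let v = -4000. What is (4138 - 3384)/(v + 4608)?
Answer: 377/304 ≈ 1.2401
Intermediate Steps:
(4138 - 3384)/(v + 4608) = (4138 - 3384)/(-4000 + 4608) = 754/608 = 754*(1/608) = 377/304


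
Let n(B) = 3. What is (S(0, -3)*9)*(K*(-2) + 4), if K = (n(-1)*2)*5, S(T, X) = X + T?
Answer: 1512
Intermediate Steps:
S(T, X) = T + X
K = 30 (K = (3*2)*5 = 6*5 = 30)
(S(0, -3)*9)*(K*(-2) + 4) = ((0 - 3)*9)*(30*(-2) + 4) = (-3*9)*(-60 + 4) = -27*(-56) = 1512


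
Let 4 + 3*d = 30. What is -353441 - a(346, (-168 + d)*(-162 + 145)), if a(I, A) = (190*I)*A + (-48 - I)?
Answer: -535262381/3 ≈ -1.7842e+8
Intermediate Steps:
d = 26/3 (d = -4/3 + (1/3)*30 = -4/3 + 10 = 26/3 ≈ 8.6667)
a(I, A) = -48 - I + 190*A*I (a(I, A) = 190*A*I + (-48 - I) = -48 - I + 190*A*I)
-353441 - a(346, (-168 + d)*(-162 + 145)) = -353441 - (-48 - 1*346 + 190*((-168 + 26/3)*(-162 + 145))*346) = -353441 - (-48 - 346 + 190*(-478/3*(-17))*346) = -353441 - (-48 - 346 + 190*(8126/3)*346) = -353441 - (-48 - 346 + 534203240/3) = -353441 - 1*534202058/3 = -353441 - 534202058/3 = -535262381/3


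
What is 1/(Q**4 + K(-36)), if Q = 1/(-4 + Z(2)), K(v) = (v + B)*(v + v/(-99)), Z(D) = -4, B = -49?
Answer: 45056/136478731 ≈ 0.00033013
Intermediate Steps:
K(v) = 98*v*(-49 + v)/99 (K(v) = (v - 49)*(v + v/(-99)) = (-49 + v)*(v + v*(-1/99)) = (-49 + v)*(v - v/99) = (-49 + v)*(98*v/99) = 98*v*(-49 + v)/99)
Q = -1/8 (Q = 1/(-4 - 4) = 1/(-8) = -1/8 ≈ -0.12500)
1/(Q**4 + K(-36)) = 1/((-1/8)**4 + (98/99)*(-36)*(-49 - 36)) = 1/(1/4096 + (98/99)*(-36)*(-85)) = 1/(1/4096 + 33320/11) = 1/(136478731/45056) = 45056/136478731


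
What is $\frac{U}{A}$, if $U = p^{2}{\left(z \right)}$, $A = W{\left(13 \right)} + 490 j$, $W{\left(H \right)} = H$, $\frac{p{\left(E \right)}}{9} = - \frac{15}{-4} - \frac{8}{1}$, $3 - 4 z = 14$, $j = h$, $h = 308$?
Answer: $\frac{7803}{804976} \approx 0.0096935$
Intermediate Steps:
$j = 308$
$z = - \frac{11}{4}$ ($z = \frac{3}{4} - \frac{7}{2} = - \frac{11}{4} \approx -2.75$)
$p{\left(E \right)} = - \frac{153}{4}$ ($p{\left(E \right)} = 9 \left(- \frac{15}{-4} - \frac{8}{1}\right) = 9 \left(\left(-15\right) \left(- \frac{1}{4}\right) - 8\right) = 9 \left(\frac{15}{4} - 8\right) = 9 \left(- \frac{17}{4}\right) = - \frac{153}{4}$)
$A = 150933$ ($A = 13 + 490 \cdot 308 = 13 + 150920 = 150933$)
$U = \frac{23409}{16}$ ($U = \left(- \frac{153}{4}\right)^{2} = \frac{23409}{16} \approx 1463.1$)
$\frac{U}{A} = \frac{23409}{16 \cdot 150933} = \frac{23409}{16} \cdot \frac{1}{150933} = \frac{7803}{804976}$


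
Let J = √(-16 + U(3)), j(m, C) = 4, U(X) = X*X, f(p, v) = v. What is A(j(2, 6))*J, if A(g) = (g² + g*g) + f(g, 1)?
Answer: 33*I*√7 ≈ 87.31*I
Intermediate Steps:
U(X) = X²
A(g) = 1 + 2*g² (A(g) = (g² + g*g) + 1 = (g² + g²) + 1 = 2*g² + 1 = 1 + 2*g²)
J = I*√7 (J = √(-16 + 3²) = √(-16 + 9) = √(-7) = I*√7 ≈ 2.6458*I)
A(j(2, 6))*J = (1 + 2*4²)*(I*√7) = (1 + 2*16)*(I*√7) = (1 + 32)*(I*√7) = 33*(I*√7) = 33*I*√7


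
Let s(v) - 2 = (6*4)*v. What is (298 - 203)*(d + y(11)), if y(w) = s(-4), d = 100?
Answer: 570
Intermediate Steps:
s(v) = 2 + 24*v (s(v) = 2 + (6*4)*v = 2 + 24*v)
y(w) = -94 (y(w) = 2 + 24*(-4) = 2 - 96 = -94)
(298 - 203)*(d + y(11)) = (298 - 203)*(100 - 94) = 95*6 = 570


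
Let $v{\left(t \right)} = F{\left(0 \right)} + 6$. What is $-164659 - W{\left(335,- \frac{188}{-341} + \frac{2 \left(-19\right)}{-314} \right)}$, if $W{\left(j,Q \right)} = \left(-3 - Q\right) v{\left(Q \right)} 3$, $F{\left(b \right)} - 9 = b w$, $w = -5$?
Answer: $- \frac{8806501613}{53537} \approx -1.6449 \cdot 10^{5}$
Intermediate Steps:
$F{\left(b \right)} = 9 - 5 b$ ($F{\left(b \right)} = 9 + b \left(-5\right) = 9 - 5 b$)
$v{\left(t \right)} = 15$ ($v{\left(t \right)} = \left(9 - 0\right) + 6 = \left(9 + 0\right) + 6 = 9 + 6 = 15$)
$W{\left(j,Q \right)} = -135 - 45 Q$ ($W{\left(j,Q \right)} = \left(-3 - Q\right) 15 \cdot 3 = \left(-45 - 15 Q\right) 3 = -135 - 45 Q$)
$-164659 - W{\left(335,- \frac{188}{-341} + \frac{2 \left(-19\right)}{-314} \right)} = -164659 - \left(-135 - 45 \left(- \frac{188}{-341} + \frac{2 \left(-19\right)}{-314}\right)\right) = -164659 - \left(-135 - 45 \left(\left(-188\right) \left(- \frac{1}{341}\right) - - \frac{19}{157}\right)\right) = -164659 - \left(-135 - 45 \left(\frac{188}{341} + \frac{19}{157}\right)\right) = -164659 - \left(-135 - \frac{1619775}{53537}\right) = -164659 - - \frac{8847270}{53537} = -164659 + \frac{8847270}{53537} = - \frac{8806501613}{53537}$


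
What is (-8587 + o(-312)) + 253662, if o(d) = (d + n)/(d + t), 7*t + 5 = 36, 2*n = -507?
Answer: 1055300867/4306 ≈ 2.4508e+5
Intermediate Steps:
n = -507/2 (n = (1/2)*(-507) = -507/2 ≈ -253.50)
t = 31/7 (t = -5/7 + (1/7)*36 = -5/7 + 36/7 = 31/7 ≈ 4.4286)
o(d) = (-507/2 + d)/(31/7 + d) (o(d) = (d - 507/2)/(d + 31/7) = (-507/2 + d)/(31/7 + d))
(-8587 + o(-312)) + 253662 = (-8587 + 7*(-507 + 2*(-312))/(2*(31 + 7*(-312)))) + 253662 = (-8587 + 7*(-507 - 624)/(2*(31 - 2184))) + 253662 = (-8587 + (7/2)*(-1131)/(-2153)) + 253662 = (-8587 + (7/2)*(-1/2153)*(-1131)) + 253662 = (-8587 + 7917/4306) + 253662 = -36967705/4306 + 253662 = 1055300867/4306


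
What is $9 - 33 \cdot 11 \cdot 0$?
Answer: $9$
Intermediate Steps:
$9 - 33 \cdot 11 \cdot 0 = 9 - 0 = 9 + 0 = 9$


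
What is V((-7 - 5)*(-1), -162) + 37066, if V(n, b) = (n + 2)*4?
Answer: 37122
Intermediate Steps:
V(n, b) = 8 + 4*n (V(n, b) = (2 + n)*4 = 8 + 4*n)
V((-7 - 5)*(-1), -162) + 37066 = (8 + 4*((-7 - 5)*(-1))) + 37066 = (8 + 4*(-12*(-1))) + 37066 = (8 + 4*12) + 37066 = (8 + 48) + 37066 = 56 + 37066 = 37122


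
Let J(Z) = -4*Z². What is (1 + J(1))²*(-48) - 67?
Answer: -499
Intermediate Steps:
(1 + J(1))²*(-48) - 67 = (1 - 4*1²)²*(-48) - 67 = (1 - 4*1)²*(-48) - 67 = (1 - 4)²*(-48) - 67 = (-3)²*(-48) - 67 = 9*(-48) - 67 = -432 - 67 = -499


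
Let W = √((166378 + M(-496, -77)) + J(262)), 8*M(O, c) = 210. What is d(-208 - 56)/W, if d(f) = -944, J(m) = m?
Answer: -1888*√666665/666665 ≈ -2.3123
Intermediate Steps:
M(O, c) = 105/4 (M(O, c) = (⅛)*210 = 105/4)
W = √666665/2 (W = √((166378 + 105/4) + 262) = √(665617/4 + 262) = √(666665/4) = √666665/2 ≈ 408.25)
d(-208 - 56)/W = -944*2*√666665/666665 = -1888*√666665/666665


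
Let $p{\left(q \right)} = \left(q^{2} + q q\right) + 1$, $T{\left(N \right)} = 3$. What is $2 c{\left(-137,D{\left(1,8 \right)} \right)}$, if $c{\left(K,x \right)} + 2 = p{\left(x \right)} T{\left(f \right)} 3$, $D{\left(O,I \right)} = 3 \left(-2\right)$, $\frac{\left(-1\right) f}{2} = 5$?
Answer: $1310$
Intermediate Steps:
$f = -10$ ($f = \left(-2\right) 5 = -10$)
$p{\left(q \right)} = 1 + 2 q^{2}$ ($p{\left(q \right)} = \left(q^{2} + q^{2}\right) + 1 = 2 q^{2} + 1 = 1 + 2 q^{2}$)
$D{\left(O,I \right)} = -6$
$c{\left(K,x \right)} = 7 + 18 x^{2}$ ($c{\left(K,x \right)} = -2 + \left(1 + 2 x^{2}\right) 3 \cdot 3 = -2 + \left(3 + 6 x^{2}\right) 3 = -2 + \left(9 + 18 x^{2}\right) = 7 + 18 x^{2}$)
$2 c{\left(-137,D{\left(1,8 \right)} \right)} = 2 \left(7 + 18 \left(-6\right)^{2}\right) = 2 \left(7 + 18 \cdot 36\right) = 2 \left(7 + 648\right) = 2 \cdot 655 = 1310$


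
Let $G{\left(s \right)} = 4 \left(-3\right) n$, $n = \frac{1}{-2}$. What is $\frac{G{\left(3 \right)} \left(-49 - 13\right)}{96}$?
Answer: $- \frac{31}{8} \approx -3.875$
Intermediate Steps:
$n = - \frac{1}{2} \approx -0.5$
$G{\left(s \right)} = 6$ ($G{\left(s \right)} = 4 \left(-3\right) \left(- \frac{1}{2}\right) = \left(-12\right) \left(- \frac{1}{2}\right) = 6$)
$\frac{G{\left(3 \right)} \left(-49 - 13\right)}{96} = \frac{6 \left(-49 - 13\right)}{96} = 6 \left(-62\right) \frac{1}{96} = \left(-372\right) \frac{1}{96} = - \frac{31}{8}$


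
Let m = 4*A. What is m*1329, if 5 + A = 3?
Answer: -10632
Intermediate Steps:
A = -2 (A = -5 + 3 = -2)
m = -8 (m = 4*(-2) = -8)
m*1329 = -8*1329 = -10632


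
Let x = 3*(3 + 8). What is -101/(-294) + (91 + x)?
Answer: 36557/294 ≈ 124.34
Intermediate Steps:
x = 33 (x = 3*11 = 33)
-101/(-294) + (91 + x) = -101/(-294) + (91 + 33) = -101*(-1/294) + 124 = 101/294 + 124 = 36557/294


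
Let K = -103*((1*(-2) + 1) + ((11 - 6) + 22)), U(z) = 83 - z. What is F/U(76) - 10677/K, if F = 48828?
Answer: 130836123/18746 ≈ 6979.4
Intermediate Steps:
K = -2678 (K = -103*((-2 + 1) + (5 + 22)) = -103*(-1 + 27) = -103*26 = -2678)
F/U(76) - 10677/K = 48828/(83 - 1*76) - 10677/(-2678) = 48828/(83 - 76) - 10677*(-1/2678) = 48828/7 + 10677/2678 = 130836123/18746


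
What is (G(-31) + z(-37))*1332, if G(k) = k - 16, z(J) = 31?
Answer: -21312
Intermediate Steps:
G(k) = -16 + k
(G(-31) + z(-37))*1332 = ((-16 - 31) + 31)*1332 = (-47 + 31)*1332 = -16*1332 = -21312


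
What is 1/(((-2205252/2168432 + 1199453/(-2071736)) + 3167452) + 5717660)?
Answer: 40110880696/356389603388024513 ≈ 1.1255e-7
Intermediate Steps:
1/(((-2205252/2168432 + 1199453/(-2071736)) + 3167452) + 5717660) = 1/(((-2205252*1/2168432 + 1199453*(-1/2071736)) + 3167452) + 5717660) = 1/(((-78759/77444 - 1199453/2071736) + 3167452) + 5717660) = 1/((-64014573439/40110880696 + 3167452) + 5717660) = 1/(127049225267733153/40110880696 + 5717660) = 1/(356389603388024513/40110880696) = 40110880696/356389603388024513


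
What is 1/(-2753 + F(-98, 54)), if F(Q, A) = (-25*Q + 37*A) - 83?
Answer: 1/1612 ≈ 0.00062035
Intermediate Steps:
F(Q, A) = -83 - 25*Q + 37*A
1/(-2753 + F(-98, 54)) = 1/(-2753 + (-83 - 25*(-98) + 37*54)) = 1/(-2753 + (-83 + 2450 + 1998)) = 1/(-2753 + 4365) = 1/1612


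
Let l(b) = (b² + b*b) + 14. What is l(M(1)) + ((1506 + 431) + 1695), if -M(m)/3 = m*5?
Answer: 4096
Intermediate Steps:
M(m) = -15*m (M(m) = -3*m*5 = -15*m)
l(b) = 14 + 2*b² (l(b) = (b² + b²) + 14 = 2*b² + 14 = 14 + 2*b²)
l(M(1)) + ((1506 + 431) + 1695) = (14 + 2*(-15*1)²) + ((1506 + 431) + 1695) = (14 + 2*(-15)²) + (1937 + 1695) = (14 + 2*225) + 3632 = (14 + 450) + 3632 = 464 + 3632 = 4096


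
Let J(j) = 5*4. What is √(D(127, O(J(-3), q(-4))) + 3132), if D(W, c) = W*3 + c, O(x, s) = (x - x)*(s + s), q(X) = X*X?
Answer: √3513 ≈ 59.271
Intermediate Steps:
q(X) = X²
J(j) = 20
O(x, s) = 0 (O(x, s) = 0*(2*s) = 0)
D(W, c) = c + 3*W (D(W, c) = 3*W + c = c + 3*W)
√(D(127, O(J(-3), q(-4))) + 3132) = √((0 + 3*127) + 3132) = √((0 + 381) + 3132) = √(381 + 3132) = √3513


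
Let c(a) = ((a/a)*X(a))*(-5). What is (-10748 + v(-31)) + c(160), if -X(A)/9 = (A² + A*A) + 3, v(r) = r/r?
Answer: 2293388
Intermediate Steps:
v(r) = 1
X(A) = -27 - 18*A² (X(A) = -9*((A² + A*A) + 3) = -9*((A² + A²) + 3) = -9*(2*A² + 3) = -9*(3 + 2*A²) = -27 - 18*A²)
c(a) = 135 + 90*a² (c(a) = ((a/a)*(-27 - 18*a²))*(-5) = (1*(-27 - 18*a²))*(-5) = (-27 - 18*a²)*(-5) = 135 + 90*a²)
(-10748 + v(-31)) + c(160) = (-10748 + 1) + (135 + 90*160²) = -10747 + (135 + 90*25600) = -10747 + (135 + 2304000) = -10747 + 2304135 = 2293388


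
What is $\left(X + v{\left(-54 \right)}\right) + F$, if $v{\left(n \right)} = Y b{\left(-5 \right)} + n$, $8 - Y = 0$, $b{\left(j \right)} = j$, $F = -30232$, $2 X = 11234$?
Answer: $-24709$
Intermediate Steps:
$X = 5617$ ($X = \frac{1}{2} \cdot 11234 = 5617$)
$Y = 8$ ($Y = 8 - 0 = 8 + 0 = 8$)
$v{\left(n \right)} = -40 + n$ ($v{\left(n \right)} = 8 \left(-5\right) + n = -40 + n$)
$\left(X + v{\left(-54 \right)}\right) + F = \left(5617 - 94\right) - 30232 = 5523 - 30232 = -24709$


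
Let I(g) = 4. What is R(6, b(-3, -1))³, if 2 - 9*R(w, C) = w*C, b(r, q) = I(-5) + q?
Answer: -4096/729 ≈ -5.6187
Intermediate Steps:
b(r, q) = 4 + q
R(w, C) = 2/9 - C*w/9 (R(w, C) = 2/9 - w*C/9 = 2/9 - C*w/9)
R(6, b(-3, -1))³ = (2/9 - ⅑*(4 - 1)*6)³ = (2/9 - ⅑*3*6)³ = (2/9 - 2)³ = (-16/9)³ = -4096/729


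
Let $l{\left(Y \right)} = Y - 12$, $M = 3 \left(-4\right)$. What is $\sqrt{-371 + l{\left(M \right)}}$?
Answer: $i \sqrt{395} \approx 19.875 i$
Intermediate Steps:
$M = -12$
$l{\left(Y \right)} = -12 + Y$ ($l{\left(Y \right)} = Y - 12 = -12 + Y$)
$\sqrt{-371 + l{\left(M \right)}} = \sqrt{-371 - 24} = \sqrt{-395} = i \sqrt{395}$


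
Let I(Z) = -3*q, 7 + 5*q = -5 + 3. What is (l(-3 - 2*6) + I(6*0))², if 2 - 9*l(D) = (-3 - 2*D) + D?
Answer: 37249/2025 ≈ 18.395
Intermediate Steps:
q = -9/5 (q = -7/5 + (-5 + 3)/5 = -7/5 + (⅕)*(-2) = -7/5 - ⅖ = -9/5 ≈ -1.8000)
l(D) = 5/9 + D/9 (l(D) = 2/9 - ((-3 - 2*D) + D)/9 = 2/9 - (-3 - D)/9 = 2/9 + (⅓ + D/9) = 5/9 + D/9)
I(Z) = 27/5 (I(Z) = -3*(-9/5) = 27/5)
(l(-3 - 2*6) + I(6*0))² = ((5/9 + (-3 - 2*6)/9) + 27/5)² = ((5/9 + (-3 - 12)/9) + 27/5)² = ((5/9 + (⅑)*(-15)) + 27/5)² = ((5/9 - 5/3) + 27/5)² = (-10/9 + 27/5)² = (193/45)² = 37249/2025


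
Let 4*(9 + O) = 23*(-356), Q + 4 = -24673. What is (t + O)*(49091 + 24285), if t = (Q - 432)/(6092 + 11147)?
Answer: -2602536142368/17239 ≈ -1.5097e+8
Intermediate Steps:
Q = -24677 (Q = -4 - 24673 = -24677)
O = -2056 (O = -9 + (23*(-356))/4 = -9 + (¼)*(-8188) = -9 - 2047 = -2056)
t = -25109/17239 (t = (-24677 - 432)/(6092 + 11147) = -25109/17239 ≈ -1.4565)
(t + O)*(49091 + 24285) = (-25109/17239 - 2056)*(49091 + 24285) = -35468493/17239*73376 = -2602536142368/17239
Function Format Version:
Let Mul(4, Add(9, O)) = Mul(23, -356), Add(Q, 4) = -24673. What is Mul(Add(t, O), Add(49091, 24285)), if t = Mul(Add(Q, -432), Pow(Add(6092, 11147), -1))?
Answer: Rational(-2602536142368, 17239) ≈ -1.5097e+8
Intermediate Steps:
Q = -24677 (Q = Add(-4, -24673) = -24677)
O = -2056 (O = Add(-9, Mul(Rational(1, 4), Mul(23, -356))) = Add(-9, Mul(Rational(1, 4), -8188)) = Add(-9, -2047) = -2056)
t = Rational(-25109, 17239) (t = Mul(Add(-24677, -432), Pow(Add(6092, 11147), -1)) = Mul(-25109, Pow(17239, -1)) = Mul(-25109, Rational(1, 17239)) = Rational(-25109, 17239) ≈ -1.4565)
Mul(Add(t, O), Add(49091, 24285)) = Mul(Add(Rational(-25109, 17239), -2056), Add(49091, 24285)) = Mul(Rational(-35468493, 17239), 73376) = Rational(-2602536142368, 17239)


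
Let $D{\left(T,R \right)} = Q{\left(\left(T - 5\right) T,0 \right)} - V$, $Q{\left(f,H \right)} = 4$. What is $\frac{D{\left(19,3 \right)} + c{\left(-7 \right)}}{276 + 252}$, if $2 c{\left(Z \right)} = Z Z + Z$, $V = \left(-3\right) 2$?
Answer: $\frac{31}{528} \approx 0.058712$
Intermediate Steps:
$V = -6$
$D{\left(T,R \right)} = 10$ ($D{\left(T,R \right)} = 4 - -6 = 4 + 6 = 10$)
$c{\left(Z \right)} = \frac{Z}{2} + \frac{Z^{2}}{2}$ ($c{\left(Z \right)} = \frac{Z Z + Z}{2} = \frac{Z^{2} + Z}{2} = \frac{Z + Z^{2}}{2} = \frac{Z}{2} + \frac{Z^{2}}{2}$)
$\frac{D{\left(19,3 \right)} + c{\left(-7 \right)}}{276 + 252} = \frac{10 + \frac{1}{2} \left(-7\right) \left(1 - 7\right)}{276 + 252} = \frac{10 + \frac{1}{2} \left(-7\right) \left(-6\right)}{528} = \left(10 + 21\right) \frac{1}{528} = 31 \cdot \frac{1}{528} = \frac{31}{528}$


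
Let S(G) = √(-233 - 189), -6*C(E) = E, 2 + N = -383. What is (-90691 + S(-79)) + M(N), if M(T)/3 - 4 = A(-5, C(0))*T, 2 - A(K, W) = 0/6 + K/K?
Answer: -91834 + I*√422 ≈ -91834.0 + 20.543*I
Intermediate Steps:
N = -385 (N = -2 - 383 = -385)
C(E) = -E/6
A(K, W) = 1 (A(K, W) = 2 - (0/6 + K/K) = 2 - (0*(⅙) + 1) = 2 - (0 + 1) = 2 - 1*1 = 2 - 1 = 1)
S(G) = I*√422 (S(G) = √(-422) = I*√422)
M(T) = 12 + 3*T (M(T) = 12 + 3*(1*T) = 12 + 3*T)
(-90691 + S(-79)) + M(N) = (-90691 + I*√422) + (12 + 3*(-385)) = (-90691 + I*√422) + (12 - 1155) = (-90691 + I*√422) - 1143 = -91834 + I*√422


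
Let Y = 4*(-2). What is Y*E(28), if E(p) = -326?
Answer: 2608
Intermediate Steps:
Y = -8
Y*E(28) = -8*(-326) = 2608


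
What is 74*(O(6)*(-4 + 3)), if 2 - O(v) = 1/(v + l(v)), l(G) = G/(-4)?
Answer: -1184/9 ≈ -131.56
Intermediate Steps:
l(G) = -G/4 (l(G) = G*(-¼) = -G/4)
O(v) = 2 - 4/(3*v) (O(v) = 2 - 1/(v - v/4) = 2 - 1/(3*v/4) = 2 - 4/(3*v))
74*(O(6)*(-4 + 3)) = 74*((2 - 4/3/6)*(-4 + 3)) = 74*((2 - 4/3*⅙)*(-1)) = 74*((2 - 2/9)*(-1)) = 74*((16/9)*(-1)) = 74*(-16/9) = -1184/9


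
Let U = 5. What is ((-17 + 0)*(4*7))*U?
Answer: -2380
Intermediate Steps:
((-17 + 0)*(4*7))*U = ((-17 + 0)*(4*7))*5 = -17*28*5 = -476*5 = -2380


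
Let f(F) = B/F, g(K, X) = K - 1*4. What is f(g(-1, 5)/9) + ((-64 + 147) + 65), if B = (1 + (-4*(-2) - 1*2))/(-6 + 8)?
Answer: 1417/10 ≈ 141.70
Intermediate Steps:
g(K, X) = -4 + K (g(K, X) = K - 4 = -4 + K)
B = 7/2 (B = (1 + (8 - 2))/2 = (1 + 6)*(½) = 7*(½) = 7/2 ≈ 3.5000)
f(F) = 7/(2*F)
f(g(-1, 5)/9) + ((-64 + 147) + 65) = 7/(2*(((-4 - 1)/9))) + ((-64 + 147) + 65) = 7/(2*((-5*⅑))) + (83 + 65) = 7/(2*(-5/9)) + 148 = (7/2)*(-9/5) + 148 = -63/10 + 148 = 1417/10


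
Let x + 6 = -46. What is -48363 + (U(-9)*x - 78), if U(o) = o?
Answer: -47973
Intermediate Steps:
x = -52 (x = -6 - 46 = -52)
-48363 + (U(-9)*x - 78) = -48363 + (-9*(-52) - 78) = -48363 + (468 - 78) = -48363 + 390 = -47973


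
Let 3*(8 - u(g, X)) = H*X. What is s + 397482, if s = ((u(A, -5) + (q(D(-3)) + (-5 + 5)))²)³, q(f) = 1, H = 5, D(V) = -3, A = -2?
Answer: 20060374042/729 ≈ 2.7518e+7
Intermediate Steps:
u(g, X) = 8 - 5*X/3
s = 19770609664/729 (s = (((8 - 5/3*(-5)) + (1 + (-5 + 5)))²)³ = (((8 + 25/3) + (1 + 0))²)³ = ((49/3 + 1)²)³ = ((52/3)²)³ = (2704/9)³ = 19770609664/729 ≈ 2.7120e+7)
s + 397482 = 19770609664/729 + 397482 = 20060374042/729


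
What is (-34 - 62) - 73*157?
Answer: -11557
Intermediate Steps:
(-34 - 62) - 73*157 = -96 - 11461 = -11557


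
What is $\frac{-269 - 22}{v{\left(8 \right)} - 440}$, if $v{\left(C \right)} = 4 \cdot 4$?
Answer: $\frac{291}{424} \approx 0.68632$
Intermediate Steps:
$v{\left(C \right)} = 16$
$\frac{-269 - 22}{v{\left(8 \right)} - 440} = \frac{-269 - 22}{16 - 440} = - \frac{291}{-424} = \left(-291\right) \left(- \frac{1}{424}\right) = \frac{291}{424}$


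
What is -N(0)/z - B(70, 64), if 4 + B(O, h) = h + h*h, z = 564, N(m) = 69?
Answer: -781351/188 ≈ -4156.1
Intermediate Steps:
B(O, h) = -4 + h + h² (B(O, h) = -4 + (h + h*h) = -4 + (h + h²) = -4 + h + h²)
-N(0)/z - B(70, 64) = -69/564 - (-4 + 64 + 64²) = -69/564 - (-4 + 64 + 4096) = -1*23/188 - 1*4156 = -23/188 - 4156 = -781351/188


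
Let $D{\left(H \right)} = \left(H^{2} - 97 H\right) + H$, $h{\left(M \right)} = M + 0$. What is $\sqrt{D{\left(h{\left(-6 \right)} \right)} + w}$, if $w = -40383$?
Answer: $9 i \sqrt{491} \approx 199.43 i$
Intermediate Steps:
$h{\left(M \right)} = M$
$D{\left(H \right)} = H^{2} - 96 H$
$\sqrt{D{\left(h{\left(-6 \right)} \right)} + w} = \sqrt{- 6 \left(-96 - 6\right) - 40383} = \sqrt{\left(-6\right) \left(-102\right) - 40383} = \sqrt{612 - 40383} = \sqrt{-39771} = 9 i \sqrt{491}$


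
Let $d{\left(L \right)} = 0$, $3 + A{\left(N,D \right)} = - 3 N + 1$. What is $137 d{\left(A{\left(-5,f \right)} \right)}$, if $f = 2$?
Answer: $0$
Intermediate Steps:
$A{\left(N,D \right)} = -2 - 3 N$ ($A{\left(N,D \right)} = -3 - \left(-1 + 3 N\right) = -2 - 3 N$)
$137 d{\left(A{\left(-5,f \right)} \right)} = 137 \cdot 0 = 0$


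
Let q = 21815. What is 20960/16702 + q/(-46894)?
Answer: 309272055/391611794 ≈ 0.78974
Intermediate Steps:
20960/16702 + q/(-46894) = 20960/16702 + 21815/(-46894) = 20960*(1/16702) + 21815*(-1/46894) = 10480/8351 - 21815/46894 = 309272055/391611794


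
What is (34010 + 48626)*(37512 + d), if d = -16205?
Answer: 1760725252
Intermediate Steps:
(34010 + 48626)*(37512 + d) = (34010 + 48626)*(37512 - 16205) = 82636*21307 = 1760725252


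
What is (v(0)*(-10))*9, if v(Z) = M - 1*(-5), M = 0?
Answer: -450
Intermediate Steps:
v(Z) = 5 (v(Z) = 0 - 1*(-5) = 0 + 5 = 5)
(v(0)*(-10))*9 = (5*(-10))*9 = -50*9 = -450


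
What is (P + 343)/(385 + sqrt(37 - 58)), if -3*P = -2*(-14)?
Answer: 55055/63534 - 143*I*sqrt(21)/63534 ≈ 0.86654 - 0.010314*I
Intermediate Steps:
P = -28/3 (P = -(-2)*(-14)/3 = -1/3*28 = -28/3 ≈ -9.3333)
(P + 343)/(385 + sqrt(37 - 58)) = (-28/3 + 343)/(385 + sqrt(37 - 58)) = 1001/(3*(385 + sqrt(-21))) = 1001/(3*(385 + I*sqrt(21)))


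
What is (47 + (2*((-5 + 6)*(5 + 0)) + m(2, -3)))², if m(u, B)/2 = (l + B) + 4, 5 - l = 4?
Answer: 3721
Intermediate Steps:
l = 1 (l = 5 - 1*4 = 5 - 4 = 1)
m(u, B) = 10 + 2*B (m(u, B) = 2*((1 + B) + 4) = 2*(5 + B) = 10 + 2*B)
(47 + (2*((-5 + 6)*(5 + 0)) + m(2, -3)))² = (47 + (2*((-5 + 6)*(5 + 0)) + (10 + 2*(-3))))² = (47 + (2*(1*5) + (10 - 6)))² = (47 + (2*5 + 4))² = (47 + (10 + 4))² = (47 + 14)² = 61² = 3721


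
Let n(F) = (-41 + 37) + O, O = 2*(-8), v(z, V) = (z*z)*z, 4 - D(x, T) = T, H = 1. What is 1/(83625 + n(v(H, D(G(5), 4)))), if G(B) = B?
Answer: 1/83605 ≈ 1.1961e-5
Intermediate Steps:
D(x, T) = 4 - T
v(z, V) = z³ (v(z, V) = z²*z = z³)
O = -16
n(F) = -20 (n(F) = (-41 + 37) - 16 = -4 - 16 = -20)
1/(83625 + n(v(H, D(G(5), 4)))) = 1/(83625 - 20) = 1/83605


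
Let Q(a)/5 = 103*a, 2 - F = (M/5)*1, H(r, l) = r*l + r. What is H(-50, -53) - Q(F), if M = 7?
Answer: 2291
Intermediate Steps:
H(r, l) = r + l*r (H(r, l) = l*r + r = r + l*r)
F = ⅗ (F = 2 - 7/5 = ⅗ ≈ 0.60000)
Q(a) = 515*a (Q(a) = 5*(103*a) = 515*a)
H(-50, -53) - Q(F) = -50*(1 - 53) - 515*3/5 = -50*(-52) - 1*309 = 2600 - 309 = 2291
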